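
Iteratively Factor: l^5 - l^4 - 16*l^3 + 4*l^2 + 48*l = (l - 4)*(l^4 + 3*l^3 - 4*l^2 - 12*l) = (l - 4)*(l - 2)*(l^3 + 5*l^2 + 6*l) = (l - 4)*(l - 2)*(l + 3)*(l^2 + 2*l) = l*(l - 4)*(l - 2)*(l + 3)*(l + 2)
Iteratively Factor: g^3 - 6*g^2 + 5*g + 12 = (g + 1)*(g^2 - 7*g + 12) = (g - 3)*(g + 1)*(g - 4)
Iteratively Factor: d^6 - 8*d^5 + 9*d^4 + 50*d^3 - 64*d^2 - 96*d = (d - 4)*(d^5 - 4*d^4 - 7*d^3 + 22*d^2 + 24*d) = (d - 4)*(d + 2)*(d^4 - 6*d^3 + 5*d^2 + 12*d) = d*(d - 4)*(d + 2)*(d^3 - 6*d^2 + 5*d + 12) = d*(d - 4)^2*(d + 2)*(d^2 - 2*d - 3) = d*(d - 4)^2*(d - 3)*(d + 2)*(d + 1)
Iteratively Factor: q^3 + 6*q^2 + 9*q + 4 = (q + 1)*(q^2 + 5*q + 4) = (q + 1)^2*(q + 4)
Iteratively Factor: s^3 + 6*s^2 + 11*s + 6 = (s + 3)*(s^2 + 3*s + 2) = (s + 1)*(s + 3)*(s + 2)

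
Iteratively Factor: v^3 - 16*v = (v + 4)*(v^2 - 4*v) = v*(v + 4)*(v - 4)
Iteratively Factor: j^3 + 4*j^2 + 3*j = (j + 3)*(j^2 + j) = j*(j + 3)*(j + 1)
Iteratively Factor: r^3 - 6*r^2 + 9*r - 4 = (r - 1)*(r^2 - 5*r + 4) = (r - 4)*(r - 1)*(r - 1)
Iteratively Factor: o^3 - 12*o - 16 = (o + 2)*(o^2 - 2*o - 8) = (o + 2)^2*(o - 4)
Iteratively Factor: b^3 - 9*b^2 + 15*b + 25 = (b + 1)*(b^2 - 10*b + 25) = (b - 5)*(b + 1)*(b - 5)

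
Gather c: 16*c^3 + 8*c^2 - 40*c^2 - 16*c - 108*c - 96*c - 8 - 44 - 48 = 16*c^3 - 32*c^2 - 220*c - 100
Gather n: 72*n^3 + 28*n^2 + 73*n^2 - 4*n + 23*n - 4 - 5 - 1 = 72*n^3 + 101*n^2 + 19*n - 10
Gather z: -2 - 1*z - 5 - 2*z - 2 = -3*z - 9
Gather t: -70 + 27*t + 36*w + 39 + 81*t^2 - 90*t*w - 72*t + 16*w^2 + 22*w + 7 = 81*t^2 + t*(-90*w - 45) + 16*w^2 + 58*w - 24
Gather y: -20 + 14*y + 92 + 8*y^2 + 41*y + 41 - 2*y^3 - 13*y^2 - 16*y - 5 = -2*y^3 - 5*y^2 + 39*y + 108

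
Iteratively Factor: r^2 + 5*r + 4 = (r + 1)*(r + 4)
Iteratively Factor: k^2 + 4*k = (k + 4)*(k)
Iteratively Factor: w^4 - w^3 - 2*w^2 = (w)*(w^3 - w^2 - 2*w) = w*(w - 2)*(w^2 + w) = w^2*(w - 2)*(w + 1)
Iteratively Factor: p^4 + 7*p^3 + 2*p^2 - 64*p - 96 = (p - 3)*(p^3 + 10*p^2 + 32*p + 32) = (p - 3)*(p + 4)*(p^2 + 6*p + 8) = (p - 3)*(p + 2)*(p + 4)*(p + 4)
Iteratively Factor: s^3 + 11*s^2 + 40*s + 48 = (s + 4)*(s^2 + 7*s + 12) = (s + 4)^2*(s + 3)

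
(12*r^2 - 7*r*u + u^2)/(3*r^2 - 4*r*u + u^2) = (4*r - u)/(r - u)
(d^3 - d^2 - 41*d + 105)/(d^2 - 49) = (d^2 - 8*d + 15)/(d - 7)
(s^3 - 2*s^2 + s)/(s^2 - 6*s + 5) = s*(s - 1)/(s - 5)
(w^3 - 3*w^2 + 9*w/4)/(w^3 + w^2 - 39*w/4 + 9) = w/(w + 4)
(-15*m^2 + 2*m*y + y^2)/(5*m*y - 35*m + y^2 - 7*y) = (-3*m + y)/(y - 7)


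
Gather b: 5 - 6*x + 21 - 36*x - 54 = -42*x - 28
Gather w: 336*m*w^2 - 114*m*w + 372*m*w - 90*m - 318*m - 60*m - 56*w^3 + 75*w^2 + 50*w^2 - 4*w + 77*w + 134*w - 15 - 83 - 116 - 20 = -468*m - 56*w^3 + w^2*(336*m + 125) + w*(258*m + 207) - 234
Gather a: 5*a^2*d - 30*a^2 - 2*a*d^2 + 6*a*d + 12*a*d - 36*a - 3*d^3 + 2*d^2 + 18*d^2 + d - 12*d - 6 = a^2*(5*d - 30) + a*(-2*d^2 + 18*d - 36) - 3*d^3 + 20*d^2 - 11*d - 6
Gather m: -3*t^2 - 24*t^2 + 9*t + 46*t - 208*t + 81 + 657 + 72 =-27*t^2 - 153*t + 810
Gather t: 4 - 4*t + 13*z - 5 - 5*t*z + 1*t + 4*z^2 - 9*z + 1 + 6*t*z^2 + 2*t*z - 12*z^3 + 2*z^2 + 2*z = t*(6*z^2 - 3*z - 3) - 12*z^3 + 6*z^2 + 6*z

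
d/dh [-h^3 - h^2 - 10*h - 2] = -3*h^2 - 2*h - 10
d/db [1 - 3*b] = -3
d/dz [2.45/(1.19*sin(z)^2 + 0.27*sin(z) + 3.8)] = -(5.831*sin(z) + 0.6615)*cos(z)/(1.19*sin(z)^2 + 0.27*sin(z) + 3.8)^2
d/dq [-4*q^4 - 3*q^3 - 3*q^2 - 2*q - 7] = -16*q^3 - 9*q^2 - 6*q - 2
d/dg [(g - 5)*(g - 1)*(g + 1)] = 3*g^2 - 10*g - 1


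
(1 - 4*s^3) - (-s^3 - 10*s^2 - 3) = -3*s^3 + 10*s^2 + 4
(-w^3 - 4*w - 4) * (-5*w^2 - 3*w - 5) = 5*w^5 + 3*w^4 + 25*w^3 + 32*w^2 + 32*w + 20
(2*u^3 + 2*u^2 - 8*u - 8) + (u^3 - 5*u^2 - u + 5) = 3*u^3 - 3*u^2 - 9*u - 3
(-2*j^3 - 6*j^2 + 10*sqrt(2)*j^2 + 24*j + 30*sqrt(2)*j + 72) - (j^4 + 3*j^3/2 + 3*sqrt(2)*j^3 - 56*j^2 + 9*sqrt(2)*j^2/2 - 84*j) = -j^4 - 3*sqrt(2)*j^3 - 7*j^3/2 + 11*sqrt(2)*j^2/2 + 50*j^2 + 30*sqrt(2)*j + 108*j + 72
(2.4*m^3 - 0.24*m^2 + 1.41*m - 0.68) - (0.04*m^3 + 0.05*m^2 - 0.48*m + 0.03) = 2.36*m^3 - 0.29*m^2 + 1.89*m - 0.71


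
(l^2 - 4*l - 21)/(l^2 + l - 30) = (l^2 - 4*l - 21)/(l^2 + l - 30)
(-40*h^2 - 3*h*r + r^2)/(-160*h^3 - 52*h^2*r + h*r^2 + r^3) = 1/(4*h + r)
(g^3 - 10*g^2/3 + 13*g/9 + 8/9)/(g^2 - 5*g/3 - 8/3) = (3*g^2 - 2*g - 1)/(3*(g + 1))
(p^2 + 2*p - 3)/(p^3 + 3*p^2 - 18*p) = (p^2 + 2*p - 3)/(p*(p^2 + 3*p - 18))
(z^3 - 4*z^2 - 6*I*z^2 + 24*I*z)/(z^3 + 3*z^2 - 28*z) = (z - 6*I)/(z + 7)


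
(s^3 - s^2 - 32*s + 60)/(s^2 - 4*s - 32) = (-s^3 + s^2 + 32*s - 60)/(-s^2 + 4*s + 32)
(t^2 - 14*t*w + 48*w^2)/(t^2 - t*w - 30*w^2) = (t - 8*w)/(t + 5*w)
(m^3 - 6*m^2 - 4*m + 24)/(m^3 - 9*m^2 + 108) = (m^2 - 4)/(m^2 - 3*m - 18)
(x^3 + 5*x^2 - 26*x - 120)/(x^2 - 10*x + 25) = (x^2 + 10*x + 24)/(x - 5)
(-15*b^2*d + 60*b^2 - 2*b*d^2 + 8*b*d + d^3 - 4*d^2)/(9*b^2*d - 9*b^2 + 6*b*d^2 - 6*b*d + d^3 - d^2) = (-5*b*d + 20*b + d^2 - 4*d)/(3*b*d - 3*b + d^2 - d)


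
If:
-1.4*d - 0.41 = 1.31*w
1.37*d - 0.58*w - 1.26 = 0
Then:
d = 0.54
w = -0.89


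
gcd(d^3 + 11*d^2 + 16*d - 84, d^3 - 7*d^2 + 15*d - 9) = 1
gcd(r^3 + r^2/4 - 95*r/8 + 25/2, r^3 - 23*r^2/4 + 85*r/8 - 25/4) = r^2 - 15*r/4 + 25/8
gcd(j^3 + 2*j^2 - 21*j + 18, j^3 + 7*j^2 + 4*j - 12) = j^2 + 5*j - 6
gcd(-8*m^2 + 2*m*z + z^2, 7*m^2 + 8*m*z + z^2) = 1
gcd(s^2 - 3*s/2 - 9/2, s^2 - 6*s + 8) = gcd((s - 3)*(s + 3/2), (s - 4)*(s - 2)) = 1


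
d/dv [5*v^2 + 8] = 10*v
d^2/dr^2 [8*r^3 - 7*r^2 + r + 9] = 48*r - 14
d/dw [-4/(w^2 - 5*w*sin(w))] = 4*(-5*w*cos(w) + 2*w - 5*sin(w))/(w^2*(w - 5*sin(w))^2)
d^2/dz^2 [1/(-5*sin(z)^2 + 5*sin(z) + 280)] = (-4*sin(z)^4 + 3*sin(z)^3 - 219*sin(z)^2 + 50*sin(z) + 114)/(5*(sin(z) + cos(z)^2 + 55)^3)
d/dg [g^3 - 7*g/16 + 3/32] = 3*g^2 - 7/16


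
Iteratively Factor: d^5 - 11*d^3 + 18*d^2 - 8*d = (d)*(d^4 - 11*d^2 + 18*d - 8) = d*(d - 1)*(d^3 + d^2 - 10*d + 8) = d*(d - 1)*(d + 4)*(d^2 - 3*d + 2) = d*(d - 1)^2*(d + 4)*(d - 2)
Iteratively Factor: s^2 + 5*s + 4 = (s + 1)*(s + 4)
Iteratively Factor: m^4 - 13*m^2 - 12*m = (m + 3)*(m^3 - 3*m^2 - 4*m) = (m + 1)*(m + 3)*(m^2 - 4*m) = (m - 4)*(m + 1)*(m + 3)*(m)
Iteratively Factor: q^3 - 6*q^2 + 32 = (q + 2)*(q^2 - 8*q + 16) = (q - 4)*(q + 2)*(q - 4)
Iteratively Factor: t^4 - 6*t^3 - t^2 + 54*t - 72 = (t - 4)*(t^3 - 2*t^2 - 9*t + 18) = (t - 4)*(t + 3)*(t^2 - 5*t + 6) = (t - 4)*(t - 2)*(t + 3)*(t - 3)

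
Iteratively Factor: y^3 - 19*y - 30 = (y + 2)*(y^2 - 2*y - 15) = (y - 5)*(y + 2)*(y + 3)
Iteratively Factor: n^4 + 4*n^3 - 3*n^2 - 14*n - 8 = (n - 2)*(n^3 + 6*n^2 + 9*n + 4) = (n - 2)*(n + 1)*(n^2 + 5*n + 4) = (n - 2)*(n + 1)^2*(n + 4)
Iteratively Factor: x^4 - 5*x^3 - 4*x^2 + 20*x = (x)*(x^3 - 5*x^2 - 4*x + 20) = x*(x - 2)*(x^2 - 3*x - 10) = x*(x - 5)*(x - 2)*(x + 2)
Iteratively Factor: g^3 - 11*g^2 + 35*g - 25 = (g - 1)*(g^2 - 10*g + 25) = (g - 5)*(g - 1)*(g - 5)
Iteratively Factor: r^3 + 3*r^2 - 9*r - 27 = (r - 3)*(r^2 + 6*r + 9) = (r - 3)*(r + 3)*(r + 3)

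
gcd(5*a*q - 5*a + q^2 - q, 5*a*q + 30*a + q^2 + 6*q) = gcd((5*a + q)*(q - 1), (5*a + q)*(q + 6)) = 5*a + q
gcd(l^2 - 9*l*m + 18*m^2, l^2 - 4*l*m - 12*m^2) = l - 6*m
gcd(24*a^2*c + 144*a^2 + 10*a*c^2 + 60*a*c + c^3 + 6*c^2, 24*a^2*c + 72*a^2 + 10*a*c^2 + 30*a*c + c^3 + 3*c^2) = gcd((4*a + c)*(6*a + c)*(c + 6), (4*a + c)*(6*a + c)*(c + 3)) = 24*a^2 + 10*a*c + c^2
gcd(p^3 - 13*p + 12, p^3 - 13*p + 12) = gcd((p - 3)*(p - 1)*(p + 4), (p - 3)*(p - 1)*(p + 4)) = p^3 - 13*p + 12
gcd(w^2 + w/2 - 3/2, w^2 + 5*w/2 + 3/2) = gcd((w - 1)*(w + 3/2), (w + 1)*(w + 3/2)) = w + 3/2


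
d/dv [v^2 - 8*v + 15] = 2*v - 8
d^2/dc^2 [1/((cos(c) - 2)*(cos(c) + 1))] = (-4*sin(c)^4 + 11*sin(c)^2 - 7*cos(c)/4 + 3*cos(3*c)/4 - 1)/((cos(c) - 2)^3*(cos(c) + 1)^3)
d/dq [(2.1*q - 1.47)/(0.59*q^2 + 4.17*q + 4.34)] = (-1.239*q^2 + 1.7346*q + 15.2439)/(0.3481*q^4 + 4.9206*q^3 + 22.5101*q^2 + 36.1956*q + 18.8356)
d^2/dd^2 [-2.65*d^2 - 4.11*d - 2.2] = -5.30000000000000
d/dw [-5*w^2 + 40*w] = 40 - 10*w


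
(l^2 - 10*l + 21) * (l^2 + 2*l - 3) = l^4 - 8*l^3 - 2*l^2 + 72*l - 63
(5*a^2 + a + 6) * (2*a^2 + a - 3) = 10*a^4 + 7*a^3 - 2*a^2 + 3*a - 18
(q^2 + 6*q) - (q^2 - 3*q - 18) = 9*q + 18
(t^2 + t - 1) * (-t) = -t^3 - t^2 + t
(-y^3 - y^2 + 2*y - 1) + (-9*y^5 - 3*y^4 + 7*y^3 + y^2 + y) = -9*y^5 - 3*y^4 + 6*y^3 + 3*y - 1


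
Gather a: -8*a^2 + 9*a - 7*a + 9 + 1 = -8*a^2 + 2*a + 10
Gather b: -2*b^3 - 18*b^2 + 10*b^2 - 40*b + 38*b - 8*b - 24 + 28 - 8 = -2*b^3 - 8*b^2 - 10*b - 4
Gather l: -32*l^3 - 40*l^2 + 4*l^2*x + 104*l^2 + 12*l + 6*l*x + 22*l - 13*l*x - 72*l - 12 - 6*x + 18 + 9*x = -32*l^3 + l^2*(4*x + 64) + l*(-7*x - 38) + 3*x + 6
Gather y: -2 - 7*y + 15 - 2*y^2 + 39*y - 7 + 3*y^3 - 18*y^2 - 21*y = 3*y^3 - 20*y^2 + 11*y + 6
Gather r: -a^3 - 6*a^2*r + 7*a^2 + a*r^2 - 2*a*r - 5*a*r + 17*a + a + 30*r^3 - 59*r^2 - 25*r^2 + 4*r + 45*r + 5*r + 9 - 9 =-a^3 + 7*a^2 + 18*a + 30*r^3 + r^2*(a - 84) + r*(-6*a^2 - 7*a + 54)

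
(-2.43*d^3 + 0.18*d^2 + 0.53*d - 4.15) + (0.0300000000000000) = -2.43*d^3 + 0.18*d^2 + 0.53*d - 4.12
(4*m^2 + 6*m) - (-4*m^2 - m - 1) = 8*m^2 + 7*m + 1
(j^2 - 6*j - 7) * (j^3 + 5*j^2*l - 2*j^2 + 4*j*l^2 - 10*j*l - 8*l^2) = j^5 + 5*j^4*l - 8*j^4 + 4*j^3*l^2 - 40*j^3*l + 5*j^3 - 32*j^2*l^2 + 25*j^2*l + 14*j^2 + 20*j*l^2 + 70*j*l + 56*l^2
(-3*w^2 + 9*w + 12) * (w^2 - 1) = -3*w^4 + 9*w^3 + 15*w^2 - 9*w - 12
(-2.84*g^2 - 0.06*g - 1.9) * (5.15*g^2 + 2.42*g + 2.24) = -14.626*g^4 - 7.1818*g^3 - 16.2918*g^2 - 4.7324*g - 4.256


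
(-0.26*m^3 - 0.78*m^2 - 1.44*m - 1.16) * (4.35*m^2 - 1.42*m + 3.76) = -1.131*m^5 - 3.0238*m^4 - 6.134*m^3 - 5.934*m^2 - 3.7672*m - 4.3616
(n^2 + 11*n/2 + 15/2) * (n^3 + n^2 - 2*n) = n^5 + 13*n^4/2 + 11*n^3 - 7*n^2/2 - 15*n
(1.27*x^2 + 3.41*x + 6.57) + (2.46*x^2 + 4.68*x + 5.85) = 3.73*x^2 + 8.09*x + 12.42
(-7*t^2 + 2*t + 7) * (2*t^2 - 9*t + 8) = -14*t^4 + 67*t^3 - 60*t^2 - 47*t + 56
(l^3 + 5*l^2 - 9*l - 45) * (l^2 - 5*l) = l^5 - 34*l^3 + 225*l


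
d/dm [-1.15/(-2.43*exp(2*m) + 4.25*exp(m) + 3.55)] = (4.8875 - 5.589*exp(m))*exp(m)/(-2.43*exp(2*m) + 4.25*exp(m) + 3.55)^2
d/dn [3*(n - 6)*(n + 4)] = 6*n - 6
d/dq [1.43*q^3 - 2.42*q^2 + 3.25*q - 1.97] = 4.29*q^2 - 4.84*q + 3.25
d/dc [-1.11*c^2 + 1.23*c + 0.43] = 1.23 - 2.22*c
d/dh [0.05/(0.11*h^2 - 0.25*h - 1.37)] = (0.0125 - 0.011*h)/(-0.11*h^2 + 0.25*h + 1.37)^2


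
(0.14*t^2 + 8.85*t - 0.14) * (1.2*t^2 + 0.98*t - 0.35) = 0.168*t^4 + 10.7572*t^3 + 8.456*t^2 - 3.2347*t + 0.049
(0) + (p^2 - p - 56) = p^2 - p - 56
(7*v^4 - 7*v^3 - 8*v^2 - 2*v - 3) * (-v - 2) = -7*v^5 - 7*v^4 + 22*v^3 + 18*v^2 + 7*v + 6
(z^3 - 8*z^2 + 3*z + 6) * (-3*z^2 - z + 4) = -3*z^5 + 23*z^4 + 3*z^3 - 53*z^2 + 6*z + 24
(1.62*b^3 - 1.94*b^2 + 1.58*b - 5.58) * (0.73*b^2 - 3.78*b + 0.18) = 1.1826*b^5 - 7.5398*b^4 + 8.7782*b^3 - 10.395*b^2 + 21.3768*b - 1.0044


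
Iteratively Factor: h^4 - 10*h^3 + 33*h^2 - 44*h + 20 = (h - 5)*(h^3 - 5*h^2 + 8*h - 4) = (h - 5)*(h - 2)*(h^2 - 3*h + 2) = (h - 5)*(h - 2)*(h - 1)*(h - 2)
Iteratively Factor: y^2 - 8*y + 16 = (y - 4)*(y - 4)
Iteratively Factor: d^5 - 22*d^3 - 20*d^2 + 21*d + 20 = (d + 1)*(d^4 - d^3 - 21*d^2 + d + 20) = (d + 1)*(d + 4)*(d^3 - 5*d^2 - d + 5) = (d - 5)*(d + 1)*(d + 4)*(d^2 - 1) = (d - 5)*(d + 1)^2*(d + 4)*(d - 1)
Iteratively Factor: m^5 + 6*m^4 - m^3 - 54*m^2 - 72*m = (m + 4)*(m^4 + 2*m^3 - 9*m^2 - 18*m) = (m - 3)*(m + 4)*(m^3 + 5*m^2 + 6*m) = (m - 3)*(m + 2)*(m + 4)*(m^2 + 3*m) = (m - 3)*(m + 2)*(m + 3)*(m + 4)*(m)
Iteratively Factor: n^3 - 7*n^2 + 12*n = (n - 3)*(n^2 - 4*n) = (n - 4)*(n - 3)*(n)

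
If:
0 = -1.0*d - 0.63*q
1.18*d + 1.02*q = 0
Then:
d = 0.00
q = 0.00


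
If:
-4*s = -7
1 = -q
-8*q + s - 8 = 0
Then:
No Solution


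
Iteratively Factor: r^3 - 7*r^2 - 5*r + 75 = (r - 5)*(r^2 - 2*r - 15) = (r - 5)*(r + 3)*(r - 5)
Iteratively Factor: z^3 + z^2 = (z)*(z^2 + z) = z*(z + 1)*(z)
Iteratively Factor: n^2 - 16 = (n + 4)*(n - 4)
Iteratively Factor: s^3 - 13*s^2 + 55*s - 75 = (s - 5)*(s^2 - 8*s + 15) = (s - 5)*(s - 3)*(s - 5)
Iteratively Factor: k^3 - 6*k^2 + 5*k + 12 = (k - 3)*(k^2 - 3*k - 4) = (k - 3)*(k + 1)*(k - 4)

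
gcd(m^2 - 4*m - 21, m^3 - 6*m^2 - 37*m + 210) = m - 7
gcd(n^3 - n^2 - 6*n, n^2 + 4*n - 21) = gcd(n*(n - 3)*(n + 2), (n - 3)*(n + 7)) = n - 3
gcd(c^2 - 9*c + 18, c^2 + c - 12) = c - 3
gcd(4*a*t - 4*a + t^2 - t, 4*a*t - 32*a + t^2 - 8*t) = 4*a + t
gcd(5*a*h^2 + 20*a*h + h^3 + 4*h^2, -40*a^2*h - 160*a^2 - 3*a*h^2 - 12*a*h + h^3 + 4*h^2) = 5*a*h + 20*a + h^2 + 4*h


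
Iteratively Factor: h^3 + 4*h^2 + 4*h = (h)*(h^2 + 4*h + 4) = h*(h + 2)*(h + 2)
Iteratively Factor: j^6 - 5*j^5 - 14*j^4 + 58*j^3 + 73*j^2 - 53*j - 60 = (j + 1)*(j^5 - 6*j^4 - 8*j^3 + 66*j^2 + 7*j - 60) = (j + 1)^2*(j^4 - 7*j^3 - j^2 + 67*j - 60) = (j + 1)^2*(j + 3)*(j^3 - 10*j^2 + 29*j - 20) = (j - 5)*(j + 1)^2*(j + 3)*(j^2 - 5*j + 4) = (j - 5)*(j - 4)*(j + 1)^2*(j + 3)*(j - 1)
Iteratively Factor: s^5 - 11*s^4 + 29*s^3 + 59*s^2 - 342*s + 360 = (s - 3)*(s^4 - 8*s^3 + 5*s^2 + 74*s - 120) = (s - 5)*(s - 3)*(s^3 - 3*s^2 - 10*s + 24) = (s - 5)*(s - 3)*(s + 3)*(s^2 - 6*s + 8) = (s - 5)*(s - 4)*(s - 3)*(s + 3)*(s - 2)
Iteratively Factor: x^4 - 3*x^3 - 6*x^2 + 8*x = (x - 1)*(x^3 - 2*x^2 - 8*x) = (x - 4)*(x - 1)*(x^2 + 2*x) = (x - 4)*(x - 1)*(x + 2)*(x)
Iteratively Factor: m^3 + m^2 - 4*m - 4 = (m + 1)*(m^2 - 4) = (m + 1)*(m + 2)*(m - 2)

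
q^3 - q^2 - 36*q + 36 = (q - 6)*(q - 1)*(q + 6)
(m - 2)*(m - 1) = m^2 - 3*m + 2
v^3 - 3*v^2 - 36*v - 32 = (v - 8)*(v + 1)*(v + 4)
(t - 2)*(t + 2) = t^2 - 4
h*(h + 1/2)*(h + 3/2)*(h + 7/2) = h^4 + 11*h^3/2 + 31*h^2/4 + 21*h/8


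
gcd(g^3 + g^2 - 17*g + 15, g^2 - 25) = g + 5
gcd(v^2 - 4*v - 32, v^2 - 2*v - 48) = v - 8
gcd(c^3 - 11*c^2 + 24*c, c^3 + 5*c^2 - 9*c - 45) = c - 3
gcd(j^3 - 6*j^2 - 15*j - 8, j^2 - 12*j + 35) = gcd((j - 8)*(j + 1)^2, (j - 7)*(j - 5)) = 1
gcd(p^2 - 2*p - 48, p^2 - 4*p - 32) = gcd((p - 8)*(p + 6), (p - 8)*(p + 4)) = p - 8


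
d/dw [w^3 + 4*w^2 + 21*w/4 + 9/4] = 3*w^2 + 8*w + 21/4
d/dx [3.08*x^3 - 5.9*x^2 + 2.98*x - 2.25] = 9.24*x^2 - 11.8*x + 2.98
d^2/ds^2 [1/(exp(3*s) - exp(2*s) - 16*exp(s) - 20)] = (9*exp(3*s) - 47*exp(2*s) + 124*exp(s) - 80)*exp(s)/(exp(7*s) - 7*exp(6*s) - 21*exp(5*s) + 147*exp(4*s) + 336*exp(3*s) - 840*exp(2*s) - 2800*exp(s) - 2000)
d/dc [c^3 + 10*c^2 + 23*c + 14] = 3*c^2 + 20*c + 23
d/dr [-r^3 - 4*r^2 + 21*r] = -3*r^2 - 8*r + 21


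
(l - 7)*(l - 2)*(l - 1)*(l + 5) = l^4 - 5*l^3 - 27*l^2 + 101*l - 70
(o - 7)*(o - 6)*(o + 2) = o^3 - 11*o^2 + 16*o + 84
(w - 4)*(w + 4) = w^2 - 16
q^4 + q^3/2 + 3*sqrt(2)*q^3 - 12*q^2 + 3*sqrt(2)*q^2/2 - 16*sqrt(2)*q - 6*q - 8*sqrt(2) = (q + 1/2)*(q - 2*sqrt(2))*(q + sqrt(2))*(q + 4*sqrt(2))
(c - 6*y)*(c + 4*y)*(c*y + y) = c^3*y - 2*c^2*y^2 + c^2*y - 24*c*y^3 - 2*c*y^2 - 24*y^3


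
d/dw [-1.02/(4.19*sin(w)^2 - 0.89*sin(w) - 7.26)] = (8.5476*sin(w) - 0.9078)*cos(w)/(-4.19*sin(w)^2 + 0.89*sin(w) + 7.26)^2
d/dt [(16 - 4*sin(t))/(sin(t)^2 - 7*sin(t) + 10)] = 4*(sin(t)^2 - 8*sin(t) + 18)*cos(t)/(sin(t)^2 - 7*sin(t) + 10)^2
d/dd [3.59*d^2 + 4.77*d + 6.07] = 7.18*d + 4.77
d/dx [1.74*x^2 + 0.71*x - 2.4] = 3.48*x + 0.71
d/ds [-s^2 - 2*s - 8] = -2*s - 2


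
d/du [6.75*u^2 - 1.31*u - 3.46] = 13.5*u - 1.31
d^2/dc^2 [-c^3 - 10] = -6*c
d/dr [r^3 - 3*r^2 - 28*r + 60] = 3*r^2 - 6*r - 28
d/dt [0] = 0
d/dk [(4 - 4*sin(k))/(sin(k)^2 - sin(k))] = 4*cos(k)/sin(k)^2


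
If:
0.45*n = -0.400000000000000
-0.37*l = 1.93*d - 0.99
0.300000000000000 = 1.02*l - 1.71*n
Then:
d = 0.74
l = -1.20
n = -0.89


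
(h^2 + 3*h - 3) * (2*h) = 2*h^3 + 6*h^2 - 6*h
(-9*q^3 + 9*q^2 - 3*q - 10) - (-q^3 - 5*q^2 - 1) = -8*q^3 + 14*q^2 - 3*q - 9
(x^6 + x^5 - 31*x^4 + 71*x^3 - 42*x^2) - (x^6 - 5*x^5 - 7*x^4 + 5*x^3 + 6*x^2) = 6*x^5 - 24*x^4 + 66*x^3 - 48*x^2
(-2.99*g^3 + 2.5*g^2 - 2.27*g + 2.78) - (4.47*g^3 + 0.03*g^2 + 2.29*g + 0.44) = -7.46*g^3 + 2.47*g^2 - 4.56*g + 2.34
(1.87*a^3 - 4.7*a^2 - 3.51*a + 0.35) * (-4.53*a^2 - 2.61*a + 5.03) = -8.4711*a^5 + 16.4103*a^4 + 37.5734*a^3 - 16.0654*a^2 - 18.5688*a + 1.7605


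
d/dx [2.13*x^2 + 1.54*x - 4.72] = 4.26*x + 1.54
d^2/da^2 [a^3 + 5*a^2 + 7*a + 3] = 6*a + 10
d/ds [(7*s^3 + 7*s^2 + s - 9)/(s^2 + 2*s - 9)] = (7*s^4 + 28*s^3 - 176*s^2 - 108*s + 9)/(s^4 + 4*s^3 - 14*s^2 - 36*s + 81)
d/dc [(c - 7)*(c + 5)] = 2*c - 2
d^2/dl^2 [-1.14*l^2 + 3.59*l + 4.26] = -2.28000000000000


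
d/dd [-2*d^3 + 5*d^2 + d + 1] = -6*d^2 + 10*d + 1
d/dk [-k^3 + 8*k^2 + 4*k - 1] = -3*k^2 + 16*k + 4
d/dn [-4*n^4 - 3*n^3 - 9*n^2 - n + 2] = -16*n^3 - 9*n^2 - 18*n - 1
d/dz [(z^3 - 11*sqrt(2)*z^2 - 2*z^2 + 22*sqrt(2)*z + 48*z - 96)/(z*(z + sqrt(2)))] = (z^4 + 2*sqrt(2)*z^3 - 70*z^2 - 24*sqrt(2)*z^2 + 192*z + 96*sqrt(2))/(z^2*(z^2 + 2*sqrt(2)*z + 2))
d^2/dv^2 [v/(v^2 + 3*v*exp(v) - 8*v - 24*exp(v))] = (2*v*(3*v*exp(v) + 2*v - 21*exp(v) - 8)^2 + (v^2 + 3*v*exp(v) - 8*v - 24*exp(v))*(-v*(3*v*exp(v) - 18*exp(v) + 2) - 6*v*exp(v) - 4*v + 42*exp(v) + 16))/(v^2 + 3*v*exp(v) - 8*v - 24*exp(v))^3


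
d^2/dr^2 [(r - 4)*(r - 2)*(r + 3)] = 6*r - 6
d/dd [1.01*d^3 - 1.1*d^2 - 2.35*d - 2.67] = 3.03*d^2 - 2.2*d - 2.35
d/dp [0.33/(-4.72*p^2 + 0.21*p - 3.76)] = (3.1152*p - 0.0693)/(4.72*p^2 - 0.21*p + 3.76)^2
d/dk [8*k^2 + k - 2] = 16*k + 1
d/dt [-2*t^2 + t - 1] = 1 - 4*t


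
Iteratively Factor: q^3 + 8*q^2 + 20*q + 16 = (q + 2)*(q^2 + 6*q + 8) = (q + 2)*(q + 4)*(q + 2)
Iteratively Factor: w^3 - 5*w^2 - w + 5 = (w + 1)*(w^2 - 6*w + 5) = (w - 5)*(w + 1)*(w - 1)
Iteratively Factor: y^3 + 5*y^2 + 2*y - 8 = (y + 4)*(y^2 + y - 2) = (y + 2)*(y + 4)*(y - 1)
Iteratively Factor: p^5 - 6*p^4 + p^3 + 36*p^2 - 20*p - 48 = (p + 1)*(p^4 - 7*p^3 + 8*p^2 + 28*p - 48) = (p - 4)*(p + 1)*(p^3 - 3*p^2 - 4*p + 12) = (p - 4)*(p + 1)*(p + 2)*(p^2 - 5*p + 6) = (p - 4)*(p - 2)*(p + 1)*(p + 2)*(p - 3)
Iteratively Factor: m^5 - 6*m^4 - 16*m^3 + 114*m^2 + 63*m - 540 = (m - 4)*(m^4 - 2*m^3 - 24*m^2 + 18*m + 135) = (m - 4)*(m + 3)*(m^3 - 5*m^2 - 9*m + 45) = (m - 5)*(m - 4)*(m + 3)*(m^2 - 9) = (m - 5)*(m - 4)*(m - 3)*(m + 3)*(m + 3)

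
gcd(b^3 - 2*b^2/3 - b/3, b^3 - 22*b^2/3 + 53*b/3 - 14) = 1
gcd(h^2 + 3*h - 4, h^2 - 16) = h + 4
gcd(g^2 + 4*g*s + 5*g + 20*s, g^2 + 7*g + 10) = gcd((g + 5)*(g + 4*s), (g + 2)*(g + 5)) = g + 5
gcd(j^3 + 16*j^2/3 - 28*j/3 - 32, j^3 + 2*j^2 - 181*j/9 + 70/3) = j + 6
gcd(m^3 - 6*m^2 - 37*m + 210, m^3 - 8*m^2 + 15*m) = m - 5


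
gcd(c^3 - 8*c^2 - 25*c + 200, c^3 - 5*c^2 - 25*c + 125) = c^2 - 25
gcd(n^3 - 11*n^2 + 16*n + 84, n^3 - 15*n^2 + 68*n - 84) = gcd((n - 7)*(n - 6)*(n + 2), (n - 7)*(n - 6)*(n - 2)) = n^2 - 13*n + 42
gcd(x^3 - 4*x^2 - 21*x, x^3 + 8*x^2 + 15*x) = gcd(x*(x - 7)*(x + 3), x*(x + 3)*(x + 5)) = x^2 + 3*x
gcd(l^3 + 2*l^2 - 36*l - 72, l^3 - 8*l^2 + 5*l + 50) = l + 2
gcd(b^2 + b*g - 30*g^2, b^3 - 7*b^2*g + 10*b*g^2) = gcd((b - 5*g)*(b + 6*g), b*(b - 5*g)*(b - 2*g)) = b - 5*g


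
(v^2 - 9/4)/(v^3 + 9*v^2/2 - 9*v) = (v + 3/2)/(v*(v + 6))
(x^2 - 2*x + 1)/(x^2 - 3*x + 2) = (x - 1)/(x - 2)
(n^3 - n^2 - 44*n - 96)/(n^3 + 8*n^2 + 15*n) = (n^2 - 4*n - 32)/(n*(n + 5))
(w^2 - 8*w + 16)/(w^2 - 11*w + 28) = (w - 4)/(w - 7)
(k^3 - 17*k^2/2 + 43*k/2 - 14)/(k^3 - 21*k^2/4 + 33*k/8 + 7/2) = 4*(2*k^2 - 9*k + 7)/(8*k^2 - 10*k - 7)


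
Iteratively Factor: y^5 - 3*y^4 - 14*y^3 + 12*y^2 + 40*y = (y + 2)*(y^4 - 5*y^3 - 4*y^2 + 20*y) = (y - 5)*(y + 2)*(y^3 - 4*y) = y*(y - 5)*(y + 2)*(y^2 - 4) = y*(y - 5)*(y + 2)^2*(y - 2)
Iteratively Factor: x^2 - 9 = (x + 3)*(x - 3)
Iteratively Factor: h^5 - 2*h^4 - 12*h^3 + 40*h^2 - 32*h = (h - 2)*(h^4 - 12*h^2 + 16*h) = (h - 2)^2*(h^3 + 2*h^2 - 8*h) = (h - 2)^2*(h + 4)*(h^2 - 2*h) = (h - 2)^3*(h + 4)*(h)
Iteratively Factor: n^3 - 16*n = (n - 4)*(n^2 + 4*n) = (n - 4)*(n + 4)*(n)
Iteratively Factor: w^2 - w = (w)*(w - 1)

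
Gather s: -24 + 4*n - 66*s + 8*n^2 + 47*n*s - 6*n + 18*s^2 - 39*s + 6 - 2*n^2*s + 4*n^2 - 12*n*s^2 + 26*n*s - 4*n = 12*n^2 - 6*n + s^2*(18 - 12*n) + s*(-2*n^2 + 73*n - 105) - 18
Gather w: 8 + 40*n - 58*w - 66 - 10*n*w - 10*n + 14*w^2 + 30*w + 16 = 30*n + 14*w^2 + w*(-10*n - 28) - 42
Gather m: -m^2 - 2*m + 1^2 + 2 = -m^2 - 2*m + 3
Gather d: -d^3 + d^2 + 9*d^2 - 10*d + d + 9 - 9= -d^3 + 10*d^2 - 9*d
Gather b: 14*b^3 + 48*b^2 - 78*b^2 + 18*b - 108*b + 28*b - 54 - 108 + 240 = 14*b^3 - 30*b^2 - 62*b + 78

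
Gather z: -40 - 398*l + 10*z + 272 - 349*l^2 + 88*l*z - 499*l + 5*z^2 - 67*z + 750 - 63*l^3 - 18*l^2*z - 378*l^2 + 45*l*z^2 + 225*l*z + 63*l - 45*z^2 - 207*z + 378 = -63*l^3 - 727*l^2 - 834*l + z^2*(45*l - 40) + z*(-18*l^2 + 313*l - 264) + 1360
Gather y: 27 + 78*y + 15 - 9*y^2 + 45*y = -9*y^2 + 123*y + 42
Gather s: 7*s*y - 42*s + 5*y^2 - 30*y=s*(7*y - 42) + 5*y^2 - 30*y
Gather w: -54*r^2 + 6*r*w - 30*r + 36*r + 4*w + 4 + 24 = -54*r^2 + 6*r + w*(6*r + 4) + 28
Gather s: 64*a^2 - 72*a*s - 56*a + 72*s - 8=64*a^2 - 56*a + s*(72 - 72*a) - 8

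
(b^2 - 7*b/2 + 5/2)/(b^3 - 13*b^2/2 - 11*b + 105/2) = (b - 1)/(b^2 - 4*b - 21)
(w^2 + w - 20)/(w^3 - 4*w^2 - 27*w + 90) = (w - 4)/(w^2 - 9*w + 18)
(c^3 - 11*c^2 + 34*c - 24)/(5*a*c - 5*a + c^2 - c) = (c^2 - 10*c + 24)/(5*a + c)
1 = 1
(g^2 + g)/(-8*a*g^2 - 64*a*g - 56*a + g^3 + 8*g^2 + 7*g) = -g/(8*a*g + 56*a - g^2 - 7*g)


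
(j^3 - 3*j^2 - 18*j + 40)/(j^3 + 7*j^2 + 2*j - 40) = (j - 5)/(j + 5)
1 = 1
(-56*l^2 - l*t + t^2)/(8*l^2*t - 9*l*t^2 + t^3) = (7*l + t)/(t*(-l + t))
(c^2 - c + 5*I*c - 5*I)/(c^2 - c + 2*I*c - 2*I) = (c + 5*I)/(c + 2*I)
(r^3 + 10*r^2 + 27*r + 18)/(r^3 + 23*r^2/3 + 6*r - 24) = 3*(r + 1)/(3*r - 4)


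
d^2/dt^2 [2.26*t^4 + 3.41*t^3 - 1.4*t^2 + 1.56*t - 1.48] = 27.12*t^2 + 20.46*t - 2.8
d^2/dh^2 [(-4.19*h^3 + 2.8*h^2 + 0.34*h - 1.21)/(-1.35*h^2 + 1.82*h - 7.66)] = (1.4210854715202e-14*h^5 - 2.8421709430404e-14*h^4 - 73.898168*h^3 - 163.521618*h^2 + 1478.362404*h - 355.072588)/(2.460375*h^6 - 9.95085*h^5 + 55.29627*h^4 - 118.952288*h^3 + 313.755132*h^2 - 320.368776*h + 449.455096)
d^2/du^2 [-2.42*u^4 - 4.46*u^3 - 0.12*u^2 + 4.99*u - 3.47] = -29.04*u^2 - 26.76*u - 0.24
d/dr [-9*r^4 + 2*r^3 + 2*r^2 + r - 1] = -36*r^3 + 6*r^2 + 4*r + 1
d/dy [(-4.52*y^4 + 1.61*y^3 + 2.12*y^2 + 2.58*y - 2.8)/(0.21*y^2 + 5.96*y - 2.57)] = (-1.8984*y^5 - 80.4795*y^4 + 65.6568*y^3 - 0.319699999999999*y^2 - 9.7208*y + 10.0574)/(0.0441*y^4 + 2.5032*y^3 + 34.4422*y^2 - 30.6344*y + 6.6049)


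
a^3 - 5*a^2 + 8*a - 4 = (a - 2)^2*(a - 1)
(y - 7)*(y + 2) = y^2 - 5*y - 14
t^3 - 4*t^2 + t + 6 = (t - 3)*(t - 2)*(t + 1)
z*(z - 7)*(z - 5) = z^3 - 12*z^2 + 35*z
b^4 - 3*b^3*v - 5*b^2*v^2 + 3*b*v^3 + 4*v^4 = (b - 4*v)*(b - v)*(b + v)^2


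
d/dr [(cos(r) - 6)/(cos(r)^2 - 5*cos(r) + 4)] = (cos(r)^2 - 12*cos(r) + 26)*sin(r)/(cos(r)^2 - 5*cos(r) + 4)^2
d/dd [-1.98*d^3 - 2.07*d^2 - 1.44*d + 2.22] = -5.94*d^2 - 4.14*d - 1.44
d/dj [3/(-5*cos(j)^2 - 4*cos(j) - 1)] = -6*(5*cos(j) + 2)*sin(j)/(5*cos(j)^2 + 4*cos(j) + 1)^2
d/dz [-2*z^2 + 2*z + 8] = 2 - 4*z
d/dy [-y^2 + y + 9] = 1 - 2*y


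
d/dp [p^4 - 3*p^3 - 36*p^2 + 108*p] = 4*p^3 - 9*p^2 - 72*p + 108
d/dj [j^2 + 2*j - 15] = 2*j + 2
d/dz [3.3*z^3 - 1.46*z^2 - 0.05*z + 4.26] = 9.9*z^2 - 2.92*z - 0.05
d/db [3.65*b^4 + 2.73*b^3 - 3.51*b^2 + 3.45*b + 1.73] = 14.6*b^3 + 8.19*b^2 - 7.02*b + 3.45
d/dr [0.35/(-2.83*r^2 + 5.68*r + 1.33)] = (1.981*r - 1.988)/(-2.83*r^2 + 5.68*r + 1.33)^2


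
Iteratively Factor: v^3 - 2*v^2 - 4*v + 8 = (v - 2)*(v^2 - 4) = (v - 2)^2*(v + 2)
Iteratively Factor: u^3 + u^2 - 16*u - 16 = (u - 4)*(u^2 + 5*u + 4) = (u - 4)*(u + 4)*(u + 1)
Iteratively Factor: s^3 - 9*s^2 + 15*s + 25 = (s - 5)*(s^2 - 4*s - 5) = (s - 5)^2*(s + 1)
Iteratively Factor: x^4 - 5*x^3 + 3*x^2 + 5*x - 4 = (x - 4)*(x^3 - x^2 - x + 1) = (x - 4)*(x - 1)*(x^2 - 1) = (x - 4)*(x - 1)*(x + 1)*(x - 1)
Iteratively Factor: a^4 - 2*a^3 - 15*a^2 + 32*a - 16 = (a - 4)*(a^3 + 2*a^2 - 7*a + 4) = (a - 4)*(a + 4)*(a^2 - 2*a + 1) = (a - 4)*(a - 1)*(a + 4)*(a - 1)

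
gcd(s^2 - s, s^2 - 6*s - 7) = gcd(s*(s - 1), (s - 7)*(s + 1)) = 1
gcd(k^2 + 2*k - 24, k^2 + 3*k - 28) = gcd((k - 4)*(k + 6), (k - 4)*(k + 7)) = k - 4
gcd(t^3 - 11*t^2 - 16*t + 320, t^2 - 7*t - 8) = t - 8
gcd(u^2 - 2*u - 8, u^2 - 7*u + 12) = u - 4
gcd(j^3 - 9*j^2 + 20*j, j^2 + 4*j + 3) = 1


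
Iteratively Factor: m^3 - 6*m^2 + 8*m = (m - 2)*(m^2 - 4*m) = m*(m - 2)*(m - 4)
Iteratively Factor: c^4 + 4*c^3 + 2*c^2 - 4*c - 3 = (c - 1)*(c^3 + 5*c^2 + 7*c + 3) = (c - 1)*(c + 1)*(c^2 + 4*c + 3) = (c - 1)*(c + 1)*(c + 3)*(c + 1)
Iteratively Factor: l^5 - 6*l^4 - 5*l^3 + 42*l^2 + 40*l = (l - 5)*(l^4 - l^3 - 10*l^2 - 8*l) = (l - 5)*(l + 2)*(l^3 - 3*l^2 - 4*l) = l*(l - 5)*(l + 2)*(l^2 - 3*l - 4) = l*(l - 5)*(l - 4)*(l + 2)*(l + 1)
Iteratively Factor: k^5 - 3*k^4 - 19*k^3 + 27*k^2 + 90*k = (k + 2)*(k^4 - 5*k^3 - 9*k^2 + 45*k) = (k - 5)*(k + 2)*(k^3 - 9*k) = (k - 5)*(k + 2)*(k + 3)*(k^2 - 3*k) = (k - 5)*(k - 3)*(k + 2)*(k + 3)*(k)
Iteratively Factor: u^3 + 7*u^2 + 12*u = (u + 3)*(u^2 + 4*u) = (u + 3)*(u + 4)*(u)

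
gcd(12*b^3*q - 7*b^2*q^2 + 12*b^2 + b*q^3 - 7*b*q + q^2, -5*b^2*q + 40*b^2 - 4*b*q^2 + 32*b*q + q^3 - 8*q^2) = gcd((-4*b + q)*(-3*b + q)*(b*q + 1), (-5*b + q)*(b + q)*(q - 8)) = 1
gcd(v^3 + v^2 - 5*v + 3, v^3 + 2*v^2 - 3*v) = v^2 + 2*v - 3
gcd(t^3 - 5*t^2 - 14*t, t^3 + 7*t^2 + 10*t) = t^2 + 2*t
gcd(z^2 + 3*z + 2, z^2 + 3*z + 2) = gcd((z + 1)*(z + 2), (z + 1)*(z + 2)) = z^2 + 3*z + 2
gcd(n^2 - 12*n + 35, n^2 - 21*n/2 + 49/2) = n - 7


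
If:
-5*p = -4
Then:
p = 4/5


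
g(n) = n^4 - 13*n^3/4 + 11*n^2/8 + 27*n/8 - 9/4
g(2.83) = 8.79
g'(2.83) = 23.73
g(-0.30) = -3.04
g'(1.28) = -0.69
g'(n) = 4*n^3 - 39*n^2/4 + 11*n/4 + 27/8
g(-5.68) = 1659.37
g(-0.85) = -1.61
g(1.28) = 0.19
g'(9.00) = 2154.38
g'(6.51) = 711.65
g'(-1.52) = -37.38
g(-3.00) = 168.75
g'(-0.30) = 1.56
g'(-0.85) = -8.46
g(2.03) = 0.06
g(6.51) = 977.41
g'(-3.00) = -200.62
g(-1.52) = 12.55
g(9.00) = 4331.25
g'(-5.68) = -1059.81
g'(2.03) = 2.24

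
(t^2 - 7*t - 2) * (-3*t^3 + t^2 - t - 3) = -3*t^5 + 22*t^4 - 2*t^3 + 2*t^2 + 23*t + 6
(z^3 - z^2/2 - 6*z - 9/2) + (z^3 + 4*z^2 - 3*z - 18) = 2*z^3 + 7*z^2/2 - 9*z - 45/2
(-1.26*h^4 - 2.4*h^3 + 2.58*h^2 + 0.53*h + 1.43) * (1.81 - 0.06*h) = 0.0756*h^5 - 2.1366*h^4 - 4.4988*h^3 + 4.638*h^2 + 0.8735*h + 2.5883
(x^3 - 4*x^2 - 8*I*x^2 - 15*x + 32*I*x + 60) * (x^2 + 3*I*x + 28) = x^5 - 4*x^4 - 5*I*x^4 + 37*x^3 + 20*I*x^3 - 148*x^2 - 269*I*x^2 - 420*x + 1076*I*x + 1680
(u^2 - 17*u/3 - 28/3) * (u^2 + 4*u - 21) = u^4 - 5*u^3/3 - 53*u^2 + 245*u/3 + 196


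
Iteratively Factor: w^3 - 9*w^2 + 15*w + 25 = (w + 1)*(w^2 - 10*w + 25) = (w - 5)*(w + 1)*(w - 5)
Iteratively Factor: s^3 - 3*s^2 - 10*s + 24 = (s + 3)*(s^2 - 6*s + 8) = (s - 2)*(s + 3)*(s - 4)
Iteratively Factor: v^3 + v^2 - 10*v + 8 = (v - 1)*(v^2 + 2*v - 8) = (v - 2)*(v - 1)*(v + 4)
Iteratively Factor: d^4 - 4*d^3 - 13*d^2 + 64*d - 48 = (d + 4)*(d^3 - 8*d^2 + 19*d - 12) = (d - 1)*(d + 4)*(d^2 - 7*d + 12) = (d - 3)*(d - 1)*(d + 4)*(d - 4)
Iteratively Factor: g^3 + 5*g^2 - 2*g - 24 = (g + 3)*(g^2 + 2*g - 8) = (g + 3)*(g + 4)*(g - 2)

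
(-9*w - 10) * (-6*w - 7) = 54*w^2 + 123*w + 70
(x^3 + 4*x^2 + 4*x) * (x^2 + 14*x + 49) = x^5 + 18*x^4 + 109*x^3 + 252*x^2 + 196*x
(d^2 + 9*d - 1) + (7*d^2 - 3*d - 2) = 8*d^2 + 6*d - 3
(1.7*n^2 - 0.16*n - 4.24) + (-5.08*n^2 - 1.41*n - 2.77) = -3.38*n^2 - 1.57*n - 7.01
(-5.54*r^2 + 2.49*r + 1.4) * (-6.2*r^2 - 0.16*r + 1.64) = 34.348*r^4 - 14.5516*r^3 - 18.164*r^2 + 3.8596*r + 2.296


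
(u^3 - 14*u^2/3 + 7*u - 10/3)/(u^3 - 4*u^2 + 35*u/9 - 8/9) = 3*(3*u^2 - 11*u + 10)/(9*u^2 - 27*u + 8)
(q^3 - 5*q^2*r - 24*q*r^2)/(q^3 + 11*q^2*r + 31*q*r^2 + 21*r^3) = q*(q - 8*r)/(q^2 + 8*q*r + 7*r^2)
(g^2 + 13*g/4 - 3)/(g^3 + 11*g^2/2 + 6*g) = (4*g - 3)/(2*g*(2*g + 3))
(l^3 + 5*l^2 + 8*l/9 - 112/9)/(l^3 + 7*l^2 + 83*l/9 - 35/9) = (3*l^2 + 8*l - 16)/(3*l^2 + 14*l - 5)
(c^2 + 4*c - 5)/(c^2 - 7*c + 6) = (c + 5)/(c - 6)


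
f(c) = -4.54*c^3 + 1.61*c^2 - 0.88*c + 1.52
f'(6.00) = -471.88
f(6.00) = -926.44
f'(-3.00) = -133.12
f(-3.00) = 141.23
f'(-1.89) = -55.62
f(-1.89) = 39.59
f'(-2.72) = -110.40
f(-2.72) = 107.19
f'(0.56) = -3.35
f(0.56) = 0.73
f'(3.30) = -138.58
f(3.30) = -147.01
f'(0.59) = -3.72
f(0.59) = 0.63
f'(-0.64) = -8.52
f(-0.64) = 3.93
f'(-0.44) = -4.93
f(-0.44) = 2.61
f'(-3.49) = -178.01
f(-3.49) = 217.19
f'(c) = -13.62*c^2 + 3.22*c - 0.88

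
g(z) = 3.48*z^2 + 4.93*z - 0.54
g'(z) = 6.96*z + 4.93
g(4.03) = 75.85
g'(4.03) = 32.98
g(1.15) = 9.73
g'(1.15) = 12.93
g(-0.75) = -2.28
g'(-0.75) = -0.29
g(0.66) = 4.23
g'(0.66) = 9.52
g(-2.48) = 8.64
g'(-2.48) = -12.33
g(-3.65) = 27.83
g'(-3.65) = -20.47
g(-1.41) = -0.57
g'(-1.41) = -4.88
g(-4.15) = 38.93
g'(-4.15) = -23.95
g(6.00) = 154.32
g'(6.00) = 46.69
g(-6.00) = 95.16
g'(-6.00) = -36.83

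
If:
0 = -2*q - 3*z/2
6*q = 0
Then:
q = 0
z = 0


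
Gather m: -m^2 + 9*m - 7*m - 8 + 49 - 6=-m^2 + 2*m + 35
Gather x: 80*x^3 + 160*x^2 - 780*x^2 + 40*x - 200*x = 80*x^3 - 620*x^2 - 160*x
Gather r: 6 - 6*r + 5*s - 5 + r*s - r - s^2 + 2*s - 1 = r*(s - 7) - s^2 + 7*s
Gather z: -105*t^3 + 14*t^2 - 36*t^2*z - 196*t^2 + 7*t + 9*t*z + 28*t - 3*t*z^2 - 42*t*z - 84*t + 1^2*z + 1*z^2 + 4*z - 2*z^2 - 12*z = -105*t^3 - 182*t^2 - 49*t + z^2*(-3*t - 1) + z*(-36*t^2 - 33*t - 7)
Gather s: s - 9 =s - 9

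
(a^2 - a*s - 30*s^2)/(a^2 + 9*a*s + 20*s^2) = (a - 6*s)/(a + 4*s)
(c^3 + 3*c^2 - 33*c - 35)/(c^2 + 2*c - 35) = c + 1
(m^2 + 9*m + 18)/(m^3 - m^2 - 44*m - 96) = (m + 6)/(m^2 - 4*m - 32)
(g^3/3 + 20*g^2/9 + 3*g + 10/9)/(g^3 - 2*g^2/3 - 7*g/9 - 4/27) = 3*(3*g^3 + 20*g^2 + 27*g + 10)/(27*g^3 - 18*g^2 - 21*g - 4)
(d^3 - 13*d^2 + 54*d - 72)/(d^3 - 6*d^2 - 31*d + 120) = (d^2 - 10*d + 24)/(d^2 - 3*d - 40)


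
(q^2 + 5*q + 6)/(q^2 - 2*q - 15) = (q + 2)/(q - 5)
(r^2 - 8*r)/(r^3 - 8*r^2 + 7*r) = (r - 8)/(r^2 - 8*r + 7)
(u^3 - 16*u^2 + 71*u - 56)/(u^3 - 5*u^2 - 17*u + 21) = (u - 8)/(u + 3)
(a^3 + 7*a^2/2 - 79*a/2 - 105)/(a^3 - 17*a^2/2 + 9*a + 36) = (2*a^2 + 19*a + 35)/(2*a^2 - 5*a - 12)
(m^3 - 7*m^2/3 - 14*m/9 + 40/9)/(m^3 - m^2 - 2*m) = (m^2 - m/3 - 20/9)/(m*(m + 1))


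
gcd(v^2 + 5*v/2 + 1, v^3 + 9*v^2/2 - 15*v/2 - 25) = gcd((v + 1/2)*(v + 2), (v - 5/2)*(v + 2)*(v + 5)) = v + 2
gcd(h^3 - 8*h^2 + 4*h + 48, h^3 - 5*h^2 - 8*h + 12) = h^2 - 4*h - 12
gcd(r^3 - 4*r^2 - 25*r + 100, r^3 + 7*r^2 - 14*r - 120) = r^2 + r - 20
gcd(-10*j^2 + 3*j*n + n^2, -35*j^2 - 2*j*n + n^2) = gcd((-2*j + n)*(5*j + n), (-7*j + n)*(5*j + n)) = 5*j + n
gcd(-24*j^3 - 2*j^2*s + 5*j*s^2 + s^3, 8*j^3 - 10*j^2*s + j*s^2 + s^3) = -8*j^2 + 2*j*s + s^2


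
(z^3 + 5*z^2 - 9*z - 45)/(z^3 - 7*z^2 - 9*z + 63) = (z + 5)/(z - 7)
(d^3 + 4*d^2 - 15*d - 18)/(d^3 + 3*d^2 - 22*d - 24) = (d - 3)/(d - 4)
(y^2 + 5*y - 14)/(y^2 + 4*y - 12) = (y + 7)/(y + 6)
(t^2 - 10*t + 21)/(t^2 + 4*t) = (t^2 - 10*t + 21)/(t*(t + 4))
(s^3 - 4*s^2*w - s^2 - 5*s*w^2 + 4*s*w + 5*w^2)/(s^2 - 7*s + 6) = (s^2 - 4*s*w - 5*w^2)/(s - 6)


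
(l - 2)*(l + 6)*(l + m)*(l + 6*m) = l^4 + 7*l^3*m + 4*l^3 + 6*l^2*m^2 + 28*l^2*m - 12*l^2 + 24*l*m^2 - 84*l*m - 72*m^2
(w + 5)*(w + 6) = w^2 + 11*w + 30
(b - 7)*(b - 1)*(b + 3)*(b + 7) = b^4 + 2*b^3 - 52*b^2 - 98*b + 147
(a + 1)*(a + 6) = a^2 + 7*a + 6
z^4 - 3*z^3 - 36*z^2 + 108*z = z*(z - 6)*(z - 3)*(z + 6)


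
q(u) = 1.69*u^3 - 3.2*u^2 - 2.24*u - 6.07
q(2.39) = -6.63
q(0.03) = -6.14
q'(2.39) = 11.42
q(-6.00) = -472.87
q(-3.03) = -75.67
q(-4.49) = -213.50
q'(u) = 5.07*u^2 - 6.4*u - 2.24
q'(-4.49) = 128.71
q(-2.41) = -42.91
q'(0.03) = -2.43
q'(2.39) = 11.42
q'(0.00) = -2.24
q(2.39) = -6.63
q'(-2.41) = 42.63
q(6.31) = 276.98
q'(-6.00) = 218.68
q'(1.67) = 1.21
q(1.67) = -10.86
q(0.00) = -6.07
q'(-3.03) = 63.70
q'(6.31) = 159.24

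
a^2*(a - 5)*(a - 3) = a^4 - 8*a^3 + 15*a^2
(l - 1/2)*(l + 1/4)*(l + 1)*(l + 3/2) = l^4 + 9*l^3/4 + 3*l^2/4 - 11*l/16 - 3/16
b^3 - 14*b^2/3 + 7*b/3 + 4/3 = (b - 4)*(b - 1)*(b + 1/3)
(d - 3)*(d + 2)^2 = d^3 + d^2 - 8*d - 12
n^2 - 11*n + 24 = (n - 8)*(n - 3)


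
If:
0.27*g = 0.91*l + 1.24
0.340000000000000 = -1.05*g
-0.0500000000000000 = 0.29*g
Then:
No Solution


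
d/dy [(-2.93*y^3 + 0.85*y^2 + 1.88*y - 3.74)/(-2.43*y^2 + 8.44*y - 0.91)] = (7.1199*y^4 - 49.4584*y^3 + 19.7413*y^2 - 19.7234*y + 29.8548)/(5.9049*y^4 - 41.0184*y^3 + 75.6562*y^2 - 15.3608*y + 0.8281)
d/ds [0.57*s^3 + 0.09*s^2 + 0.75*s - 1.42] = 1.71*s^2 + 0.18*s + 0.75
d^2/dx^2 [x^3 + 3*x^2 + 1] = 6*x + 6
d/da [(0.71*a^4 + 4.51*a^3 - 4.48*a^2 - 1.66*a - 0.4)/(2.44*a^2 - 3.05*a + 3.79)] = (3.4648*a^5 + 4.5079*a^4 - 16.7474*a^3 + 68.9931*a^2 - 32.0064*a - 7.5114)/(5.9536*a^4 - 14.884*a^3 + 27.7977*a^2 - 23.119*a + 14.3641)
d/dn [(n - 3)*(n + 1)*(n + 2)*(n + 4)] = 4*n^3 + 12*n^2 - 14*n - 34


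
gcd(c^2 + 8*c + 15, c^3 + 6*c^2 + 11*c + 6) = c + 3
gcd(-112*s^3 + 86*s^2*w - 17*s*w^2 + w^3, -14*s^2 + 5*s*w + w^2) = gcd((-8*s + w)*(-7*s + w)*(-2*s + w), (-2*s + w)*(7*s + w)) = 2*s - w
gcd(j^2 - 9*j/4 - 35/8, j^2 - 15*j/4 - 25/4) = j + 5/4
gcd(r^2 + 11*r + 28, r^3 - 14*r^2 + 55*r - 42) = 1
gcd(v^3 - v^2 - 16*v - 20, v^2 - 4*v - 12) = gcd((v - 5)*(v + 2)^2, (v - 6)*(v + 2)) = v + 2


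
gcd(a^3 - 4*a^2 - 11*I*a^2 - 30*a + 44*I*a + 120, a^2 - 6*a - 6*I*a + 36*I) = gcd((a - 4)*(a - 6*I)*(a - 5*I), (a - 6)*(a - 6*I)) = a - 6*I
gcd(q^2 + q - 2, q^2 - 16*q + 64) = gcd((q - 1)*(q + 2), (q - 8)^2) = 1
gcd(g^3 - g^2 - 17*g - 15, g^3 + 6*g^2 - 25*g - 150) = g - 5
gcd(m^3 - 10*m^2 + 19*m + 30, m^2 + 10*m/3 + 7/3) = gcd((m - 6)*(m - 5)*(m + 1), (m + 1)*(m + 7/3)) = m + 1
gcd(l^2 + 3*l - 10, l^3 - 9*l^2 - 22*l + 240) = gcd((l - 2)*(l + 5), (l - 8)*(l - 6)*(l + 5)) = l + 5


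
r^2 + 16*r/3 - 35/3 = (r - 5/3)*(r + 7)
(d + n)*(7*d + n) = 7*d^2 + 8*d*n + n^2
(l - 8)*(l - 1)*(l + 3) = l^3 - 6*l^2 - 19*l + 24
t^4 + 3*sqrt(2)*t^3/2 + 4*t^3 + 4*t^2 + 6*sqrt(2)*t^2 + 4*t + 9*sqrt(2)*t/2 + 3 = (t + 1)*(t + 3)*(t + sqrt(2)/2)*(t + sqrt(2))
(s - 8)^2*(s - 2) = s^3 - 18*s^2 + 96*s - 128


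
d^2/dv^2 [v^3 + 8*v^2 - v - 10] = 6*v + 16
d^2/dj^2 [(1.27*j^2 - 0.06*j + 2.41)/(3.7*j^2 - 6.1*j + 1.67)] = (55.6850000000001*j^3 + 150.87342*j^2 - 324.13776*j + 155.430786)/(50.653*j^6 - 250.527*j^5 + 481.6179*j^4 - 453.1324*j^3 + 217.37889*j^2 - 51.03687*j + 4.657463)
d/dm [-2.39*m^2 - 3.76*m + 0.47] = -4.78*m - 3.76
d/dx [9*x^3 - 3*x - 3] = 27*x^2 - 3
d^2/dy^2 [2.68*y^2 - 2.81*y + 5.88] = 5.36000000000000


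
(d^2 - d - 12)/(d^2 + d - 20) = (d + 3)/(d + 5)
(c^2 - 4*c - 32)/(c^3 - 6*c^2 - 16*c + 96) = (c - 8)/(c^2 - 10*c + 24)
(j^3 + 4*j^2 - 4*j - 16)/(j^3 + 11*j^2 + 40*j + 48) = (j^2 - 4)/(j^2 + 7*j + 12)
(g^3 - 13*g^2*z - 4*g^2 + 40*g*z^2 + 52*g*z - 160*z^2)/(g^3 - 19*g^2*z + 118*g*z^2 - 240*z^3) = (4 - g)/(-g + 6*z)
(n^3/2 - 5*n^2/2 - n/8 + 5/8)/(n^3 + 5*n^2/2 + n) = (2*n^2 - 11*n + 5)/(4*n*(n + 2))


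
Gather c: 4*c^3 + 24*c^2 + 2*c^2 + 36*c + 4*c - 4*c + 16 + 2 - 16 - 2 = 4*c^3 + 26*c^2 + 36*c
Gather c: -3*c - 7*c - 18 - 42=-10*c - 60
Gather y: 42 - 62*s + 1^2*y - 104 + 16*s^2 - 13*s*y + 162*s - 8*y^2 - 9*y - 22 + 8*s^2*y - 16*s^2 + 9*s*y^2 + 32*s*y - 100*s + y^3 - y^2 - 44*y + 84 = y^3 + y^2*(9*s - 9) + y*(8*s^2 + 19*s - 52)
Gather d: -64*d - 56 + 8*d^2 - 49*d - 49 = 8*d^2 - 113*d - 105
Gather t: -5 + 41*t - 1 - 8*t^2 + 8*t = -8*t^2 + 49*t - 6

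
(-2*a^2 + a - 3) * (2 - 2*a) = 4*a^3 - 6*a^2 + 8*a - 6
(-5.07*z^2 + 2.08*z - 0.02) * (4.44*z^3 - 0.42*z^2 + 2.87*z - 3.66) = -22.5108*z^5 + 11.3646*z^4 - 15.5133*z^3 + 24.5342*z^2 - 7.6702*z + 0.0732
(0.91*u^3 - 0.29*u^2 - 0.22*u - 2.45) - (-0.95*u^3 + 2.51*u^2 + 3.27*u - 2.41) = 1.86*u^3 - 2.8*u^2 - 3.49*u - 0.04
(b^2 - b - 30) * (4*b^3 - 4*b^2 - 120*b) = 4*b^5 - 8*b^4 - 236*b^3 + 240*b^2 + 3600*b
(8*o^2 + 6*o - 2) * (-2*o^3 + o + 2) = -16*o^5 - 12*o^4 + 12*o^3 + 22*o^2 + 10*o - 4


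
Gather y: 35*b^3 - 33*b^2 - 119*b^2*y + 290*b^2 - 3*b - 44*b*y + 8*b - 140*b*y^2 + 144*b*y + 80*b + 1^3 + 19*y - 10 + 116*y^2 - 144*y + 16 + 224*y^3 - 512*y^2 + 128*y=35*b^3 + 257*b^2 + 85*b + 224*y^3 + y^2*(-140*b - 396) + y*(-119*b^2 + 100*b + 3) + 7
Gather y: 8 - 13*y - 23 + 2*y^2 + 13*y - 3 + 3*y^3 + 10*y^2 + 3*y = 3*y^3 + 12*y^2 + 3*y - 18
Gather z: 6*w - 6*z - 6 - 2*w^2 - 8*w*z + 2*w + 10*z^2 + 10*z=-2*w^2 + 8*w + 10*z^2 + z*(4 - 8*w) - 6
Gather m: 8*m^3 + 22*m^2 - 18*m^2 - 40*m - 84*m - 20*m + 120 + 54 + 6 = 8*m^3 + 4*m^2 - 144*m + 180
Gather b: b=b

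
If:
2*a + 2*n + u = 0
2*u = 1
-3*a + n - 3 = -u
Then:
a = -11/16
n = 7/16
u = 1/2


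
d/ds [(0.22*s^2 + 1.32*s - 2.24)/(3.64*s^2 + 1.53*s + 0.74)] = (-4.4682*s^2 + 16.6328*s + 4.404)/(13.2496*s^4 + 11.1384*s^3 + 7.7281*s^2 + 2.2644*s + 0.5476)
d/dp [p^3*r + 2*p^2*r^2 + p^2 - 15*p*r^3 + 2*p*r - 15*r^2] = 3*p^2*r + 4*p*r^2 + 2*p - 15*r^3 + 2*r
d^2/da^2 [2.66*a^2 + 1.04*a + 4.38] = 5.32000000000000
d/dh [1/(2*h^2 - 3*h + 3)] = (3 - 4*h)/(2*h^2 - 3*h + 3)^2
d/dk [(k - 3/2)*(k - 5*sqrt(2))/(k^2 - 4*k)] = 5*(-k^2 + 2*sqrt(2)*k^2 - 6*sqrt(2)*k + 12*sqrt(2))/(2*k^2*(k^2 - 8*k + 16))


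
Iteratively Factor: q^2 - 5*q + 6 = (q - 2)*(q - 3)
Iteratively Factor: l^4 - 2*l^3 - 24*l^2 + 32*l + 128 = (l - 4)*(l^3 + 2*l^2 - 16*l - 32) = (l - 4)^2*(l^2 + 6*l + 8) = (l - 4)^2*(l + 4)*(l + 2)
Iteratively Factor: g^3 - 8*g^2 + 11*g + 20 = (g + 1)*(g^2 - 9*g + 20) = (g - 5)*(g + 1)*(g - 4)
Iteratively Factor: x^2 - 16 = (x - 4)*(x + 4)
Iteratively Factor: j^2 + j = (j)*(j + 1)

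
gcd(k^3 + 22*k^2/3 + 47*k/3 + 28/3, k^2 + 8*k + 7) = k + 1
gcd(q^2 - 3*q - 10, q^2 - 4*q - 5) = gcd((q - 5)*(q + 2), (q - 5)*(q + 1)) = q - 5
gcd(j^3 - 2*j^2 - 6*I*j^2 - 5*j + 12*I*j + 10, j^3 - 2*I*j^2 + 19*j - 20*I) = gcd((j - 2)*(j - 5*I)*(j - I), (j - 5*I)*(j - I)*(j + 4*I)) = j^2 - 6*I*j - 5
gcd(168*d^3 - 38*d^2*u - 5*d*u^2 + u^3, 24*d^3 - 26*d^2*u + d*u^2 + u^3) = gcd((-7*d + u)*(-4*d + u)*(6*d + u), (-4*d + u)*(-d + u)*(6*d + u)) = -24*d^2 + 2*d*u + u^2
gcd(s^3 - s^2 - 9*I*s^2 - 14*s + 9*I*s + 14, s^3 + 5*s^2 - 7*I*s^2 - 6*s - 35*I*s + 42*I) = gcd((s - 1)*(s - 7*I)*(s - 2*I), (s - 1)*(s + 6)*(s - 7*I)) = s^2 + s*(-1 - 7*I) + 7*I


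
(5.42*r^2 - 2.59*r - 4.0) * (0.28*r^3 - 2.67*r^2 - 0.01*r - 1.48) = 1.5176*r^5 - 15.1966*r^4 + 5.7411*r^3 + 2.6843*r^2 + 3.8732*r + 5.92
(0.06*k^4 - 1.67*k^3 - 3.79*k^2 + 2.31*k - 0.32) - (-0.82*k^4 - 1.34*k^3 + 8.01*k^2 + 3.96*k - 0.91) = 0.88*k^4 - 0.33*k^3 - 11.8*k^2 - 1.65*k + 0.59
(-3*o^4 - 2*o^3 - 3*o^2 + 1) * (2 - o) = 3*o^5 - 4*o^4 - o^3 - 6*o^2 - o + 2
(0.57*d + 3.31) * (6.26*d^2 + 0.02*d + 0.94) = 3.5682*d^3 + 20.732*d^2 + 0.602*d + 3.1114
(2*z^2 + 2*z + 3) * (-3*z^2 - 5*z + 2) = -6*z^4 - 16*z^3 - 15*z^2 - 11*z + 6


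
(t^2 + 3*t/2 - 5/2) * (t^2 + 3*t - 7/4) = t^4 + 9*t^3/2 + t^2/4 - 81*t/8 + 35/8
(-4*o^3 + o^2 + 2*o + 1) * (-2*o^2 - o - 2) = 8*o^5 + 2*o^4 + 3*o^3 - 6*o^2 - 5*o - 2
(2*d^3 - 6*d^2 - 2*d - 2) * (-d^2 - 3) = -2*d^5 + 6*d^4 - 4*d^3 + 20*d^2 + 6*d + 6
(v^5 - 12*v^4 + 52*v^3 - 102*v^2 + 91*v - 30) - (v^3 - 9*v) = v^5 - 12*v^4 + 51*v^3 - 102*v^2 + 100*v - 30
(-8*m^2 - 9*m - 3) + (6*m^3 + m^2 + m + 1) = 6*m^3 - 7*m^2 - 8*m - 2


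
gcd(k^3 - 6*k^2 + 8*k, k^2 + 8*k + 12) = 1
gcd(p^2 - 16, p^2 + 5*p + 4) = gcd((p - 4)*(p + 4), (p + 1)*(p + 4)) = p + 4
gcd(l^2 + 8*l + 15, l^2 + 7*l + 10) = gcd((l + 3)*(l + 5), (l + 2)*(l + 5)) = l + 5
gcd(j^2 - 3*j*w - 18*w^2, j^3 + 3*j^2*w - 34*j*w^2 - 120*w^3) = -j + 6*w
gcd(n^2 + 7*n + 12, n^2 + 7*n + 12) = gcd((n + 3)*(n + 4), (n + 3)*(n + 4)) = n^2 + 7*n + 12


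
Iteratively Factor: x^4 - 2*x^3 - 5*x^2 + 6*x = (x - 3)*(x^3 + x^2 - 2*x) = (x - 3)*(x + 2)*(x^2 - x) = (x - 3)*(x - 1)*(x + 2)*(x)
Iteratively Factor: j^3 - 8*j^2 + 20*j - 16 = (j - 4)*(j^2 - 4*j + 4) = (j - 4)*(j - 2)*(j - 2)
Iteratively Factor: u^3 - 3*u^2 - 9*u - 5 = (u - 5)*(u^2 + 2*u + 1) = (u - 5)*(u + 1)*(u + 1)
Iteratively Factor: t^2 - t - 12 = (t - 4)*(t + 3)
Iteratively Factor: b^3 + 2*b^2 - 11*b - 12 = (b + 1)*(b^2 + b - 12) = (b - 3)*(b + 1)*(b + 4)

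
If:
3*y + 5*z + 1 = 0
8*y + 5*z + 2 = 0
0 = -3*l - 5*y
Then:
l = 1/3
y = -1/5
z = -2/25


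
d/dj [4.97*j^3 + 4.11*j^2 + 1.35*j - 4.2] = 14.91*j^2 + 8.22*j + 1.35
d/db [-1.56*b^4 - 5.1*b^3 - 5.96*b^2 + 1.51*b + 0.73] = -6.24*b^3 - 15.3*b^2 - 11.92*b + 1.51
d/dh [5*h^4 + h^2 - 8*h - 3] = 20*h^3 + 2*h - 8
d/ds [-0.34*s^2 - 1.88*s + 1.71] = -0.68*s - 1.88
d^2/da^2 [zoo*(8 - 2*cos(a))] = zoo*cos(a)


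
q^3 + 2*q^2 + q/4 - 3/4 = (q - 1/2)*(q + 1)*(q + 3/2)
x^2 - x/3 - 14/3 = (x - 7/3)*(x + 2)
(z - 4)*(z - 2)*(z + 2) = z^3 - 4*z^2 - 4*z + 16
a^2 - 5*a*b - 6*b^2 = (a - 6*b)*(a + b)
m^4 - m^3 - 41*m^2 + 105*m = m*(m - 5)*(m - 3)*(m + 7)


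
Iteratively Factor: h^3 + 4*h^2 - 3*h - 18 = (h + 3)*(h^2 + h - 6) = (h - 2)*(h + 3)*(h + 3)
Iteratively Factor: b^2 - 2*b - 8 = (b + 2)*(b - 4)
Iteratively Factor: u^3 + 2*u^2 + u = (u + 1)*(u^2 + u) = u*(u + 1)*(u + 1)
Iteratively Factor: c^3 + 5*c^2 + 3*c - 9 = (c - 1)*(c^2 + 6*c + 9) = (c - 1)*(c + 3)*(c + 3)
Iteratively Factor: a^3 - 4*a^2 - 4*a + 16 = (a - 4)*(a^2 - 4) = (a - 4)*(a + 2)*(a - 2)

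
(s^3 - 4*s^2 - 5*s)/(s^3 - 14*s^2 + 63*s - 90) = s*(s + 1)/(s^2 - 9*s + 18)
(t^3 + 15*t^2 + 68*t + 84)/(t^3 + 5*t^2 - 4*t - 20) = (t^2 + 13*t + 42)/(t^2 + 3*t - 10)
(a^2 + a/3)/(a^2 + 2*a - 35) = a*(3*a + 1)/(3*(a^2 + 2*a - 35))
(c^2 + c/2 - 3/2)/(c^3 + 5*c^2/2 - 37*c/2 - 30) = (c - 1)/(c^2 + c - 20)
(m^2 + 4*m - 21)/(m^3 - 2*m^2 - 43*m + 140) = (m - 3)/(m^2 - 9*m + 20)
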